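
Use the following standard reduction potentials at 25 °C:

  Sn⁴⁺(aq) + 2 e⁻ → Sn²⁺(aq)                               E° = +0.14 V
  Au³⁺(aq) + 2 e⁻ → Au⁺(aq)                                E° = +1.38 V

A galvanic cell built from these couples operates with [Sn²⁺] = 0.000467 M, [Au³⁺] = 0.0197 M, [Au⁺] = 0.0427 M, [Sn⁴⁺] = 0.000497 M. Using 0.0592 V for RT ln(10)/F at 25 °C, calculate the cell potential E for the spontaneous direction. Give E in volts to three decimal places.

+1.229 V

Au³⁺/Au⁺ is the cathode (higher E°), Sn⁴⁺/Sn²⁺ the anode: E°cell = +1.38 − (+0.14) = +1.24 V, n = 2.
Overall: Au³⁺(aq) + Sn²⁺(aq) → Au⁺(aq) + Sn⁴⁺(aq)
Q = [Au⁺]·[Sn⁴⁺] / ([Au³⁺]·[Sn²⁺]); log Q = 0.363.
E = E° − (0.0592/n) log Q = +1.24 − (0.0592/2)(0.363) = +1.229 V.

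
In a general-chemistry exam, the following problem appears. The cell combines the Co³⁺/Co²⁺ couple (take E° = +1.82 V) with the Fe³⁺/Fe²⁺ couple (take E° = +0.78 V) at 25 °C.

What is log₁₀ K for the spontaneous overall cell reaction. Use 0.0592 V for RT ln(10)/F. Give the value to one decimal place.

17.6

Cathode: Co³⁺/Co²⁺; anode: Fe³⁺/Fe²⁺. E°cell = +1.04 V, n = 1.
log K = nE°cell / 0.0592 = (1)(+1.04) / 0.0592 = 17.6.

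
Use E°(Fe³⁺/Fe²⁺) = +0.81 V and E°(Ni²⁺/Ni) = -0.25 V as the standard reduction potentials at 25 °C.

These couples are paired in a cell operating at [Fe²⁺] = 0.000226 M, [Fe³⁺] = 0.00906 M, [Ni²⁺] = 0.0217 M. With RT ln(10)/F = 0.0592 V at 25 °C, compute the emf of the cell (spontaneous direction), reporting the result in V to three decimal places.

+1.204 V

Fe³⁺/Fe²⁺ is the cathode (higher E°), Ni²⁺/Ni the anode: E°cell = +0.81 − (-0.25) = +1.06 V, n = 2.
Overall: 2 Fe³⁺(aq) + Ni(s) → 2 Fe²⁺(aq) + Ni²⁺(aq)
Q = [Fe²⁺]^2·[Ni²⁺] / ([Fe³⁺]^2); log Q = -4.870.
E = E° − (0.0592/n) log Q = +1.06 − (0.0592/2)(-4.870) = +1.204 V.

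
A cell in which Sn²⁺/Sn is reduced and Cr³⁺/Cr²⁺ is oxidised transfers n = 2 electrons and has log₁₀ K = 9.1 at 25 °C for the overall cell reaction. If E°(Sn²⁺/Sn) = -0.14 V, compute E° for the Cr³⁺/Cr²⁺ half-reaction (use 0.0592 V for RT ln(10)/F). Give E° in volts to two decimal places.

-0.41 V

E°cell = (0.0592/n)·log K = (0.0592/2)(9.1) = +0.269 V.
Since Sn²⁺/Sn is the cathode and Cr³⁺/Cr²⁺ the anode, E°cell = E°(Sn²⁺/Sn) − E°(Cr³⁺/Cr²⁺).
So E°(Cr³⁺/Cr²⁺) = E°(Sn²⁺/Sn) − E°cell = (-0.14) − (+0.269) = -0.41 V.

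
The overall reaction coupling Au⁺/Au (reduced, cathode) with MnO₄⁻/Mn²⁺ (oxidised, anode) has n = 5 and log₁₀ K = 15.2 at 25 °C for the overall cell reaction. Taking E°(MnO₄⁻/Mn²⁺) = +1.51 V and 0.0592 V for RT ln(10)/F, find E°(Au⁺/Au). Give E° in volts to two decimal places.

+1.69 V

E°cell = (0.0592/n)·log K = (0.0592/5)(15.2) = +0.180 V.
Since Au⁺/Au is the cathode and MnO₄⁻/Mn²⁺ the anode, E°cell = E°(Au⁺/Au) − E°(MnO₄⁻/Mn²⁺).
So E°(Au⁺/Au) = E°cell + E°(MnO₄⁻/Mn²⁺) = +0.180 + (+1.51) = +1.69 V.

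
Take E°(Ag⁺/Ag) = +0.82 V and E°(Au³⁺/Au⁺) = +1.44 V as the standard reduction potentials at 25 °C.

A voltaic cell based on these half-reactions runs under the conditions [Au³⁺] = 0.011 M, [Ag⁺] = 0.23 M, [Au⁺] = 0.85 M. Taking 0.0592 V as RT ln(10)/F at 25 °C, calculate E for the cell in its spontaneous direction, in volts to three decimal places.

Au³⁺/Au⁺ is the cathode (higher E°), Ag⁺/Ag the anode: E°cell = +1.44 − (+0.82) = +0.62 V, n = 2.
Overall: Au³⁺(aq) + 2 Ag(s) → Au⁺(aq) + 2 Ag⁺(aq)
Q = [Au⁺]·[Ag⁺]^2 / ([Au³⁺]); log Q = 0.611.
E = E° − (0.0592/n) log Q = +0.62 − (0.0592/2)(0.611) = +0.602 V.

+0.602 V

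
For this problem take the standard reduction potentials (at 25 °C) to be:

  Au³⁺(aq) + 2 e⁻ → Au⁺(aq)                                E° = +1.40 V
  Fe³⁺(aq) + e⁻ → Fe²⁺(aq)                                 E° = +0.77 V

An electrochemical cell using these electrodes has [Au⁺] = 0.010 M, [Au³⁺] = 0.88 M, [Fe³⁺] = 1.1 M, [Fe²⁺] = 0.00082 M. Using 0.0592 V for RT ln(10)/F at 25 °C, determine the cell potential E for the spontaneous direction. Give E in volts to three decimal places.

Au³⁺/Au⁺ is the cathode (higher E°), Fe³⁺/Fe²⁺ the anode: E°cell = +1.40 − (+0.77) = +0.63 V, n = 2.
Overall: Au³⁺(aq) + 2 Fe²⁺(aq) → Au⁺(aq) + 2 Fe³⁺(aq)
Q = [Au⁺]·[Fe³⁺]^2 / ([Au³⁺]·[Fe²⁺]^2); log Q = 4.311.
E = E° − (0.0592/n) log Q = +0.63 − (0.0592/2)(4.311) = +0.502 V.

+0.502 V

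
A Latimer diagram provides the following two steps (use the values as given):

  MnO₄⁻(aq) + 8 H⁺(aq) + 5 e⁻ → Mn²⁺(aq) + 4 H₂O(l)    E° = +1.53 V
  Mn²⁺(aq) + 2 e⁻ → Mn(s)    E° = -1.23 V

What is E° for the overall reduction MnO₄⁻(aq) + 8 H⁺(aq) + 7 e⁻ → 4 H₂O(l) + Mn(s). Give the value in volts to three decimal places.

Since ΔG° = −nFE° is additive over sequential reductions, n₃E°₃ = n₁E°₁ + n₂E°₂.
E°₃ = (5×+1.53 + 2×-1.23) / 7 = (+5.190) / 7 = +0.741 V.

+0.741 V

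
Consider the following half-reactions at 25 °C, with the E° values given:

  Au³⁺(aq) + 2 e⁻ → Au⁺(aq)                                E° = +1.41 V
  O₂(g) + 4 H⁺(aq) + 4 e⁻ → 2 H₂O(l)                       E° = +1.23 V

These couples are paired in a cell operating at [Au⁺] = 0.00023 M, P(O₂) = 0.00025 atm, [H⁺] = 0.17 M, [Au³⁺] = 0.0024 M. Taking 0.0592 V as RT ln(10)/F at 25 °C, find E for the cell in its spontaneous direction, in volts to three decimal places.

Au³⁺/Au⁺ is the cathode (higher E°), O₂/H₂O the anode: E°cell = +1.41 − (+1.23) = +0.18 V, n = 4.
Overall: 2 Au³⁺(aq) + 2 H₂O(l) → 2 Au⁺(aq) + O₂(g) + 4 H⁺(aq)
Q = [Au⁺]^2·P(O₂)·[H⁺]^4 / ([Au³⁺]^2); log Q = -8.717.
E = E° − (0.0592/n) log Q = +0.18 − (0.0592/4)(-8.717) = +0.309 V.

+0.309 V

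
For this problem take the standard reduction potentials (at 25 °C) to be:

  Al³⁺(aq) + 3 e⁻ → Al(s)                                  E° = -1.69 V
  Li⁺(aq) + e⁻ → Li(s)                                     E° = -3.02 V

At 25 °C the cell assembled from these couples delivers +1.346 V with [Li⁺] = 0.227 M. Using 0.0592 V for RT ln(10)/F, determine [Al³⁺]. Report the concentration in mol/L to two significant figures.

Al³⁺/Al is the cathode, Li⁺/Li the anode: E°cell = +1.33 V, n = 3.
Overall reaction: Al³⁺(aq) + 3 Li(s) → Al(s) + 3 Li⁺(aq); Q = [Li⁺]^3/[Al³⁺]^1.
From E = E° − (0.0592/n) log Q: log Q = (E° − E)·n/0.0592 = (+1.33 − (+1.346))·3/0.0592 = -0.8108.
So 1·log[Al³⁺] = 3·log(0.227) − log Q = -1.9319 − (-0.8108) = -1.1211; [Al³⁺] = 10^(-1.1211) ≈ 0.076 M.

0.076 M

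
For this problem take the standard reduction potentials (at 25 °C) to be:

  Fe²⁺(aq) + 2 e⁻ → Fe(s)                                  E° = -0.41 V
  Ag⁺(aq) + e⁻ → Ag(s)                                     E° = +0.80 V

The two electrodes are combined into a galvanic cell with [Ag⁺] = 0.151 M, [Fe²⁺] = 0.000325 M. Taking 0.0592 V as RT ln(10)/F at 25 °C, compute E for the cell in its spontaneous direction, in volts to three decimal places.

+1.265 V

Ag⁺/Ag is the cathode (higher E°), Fe²⁺/Fe the anode: E°cell = +0.80 − (-0.41) = +1.21 V, n = 2.
Overall: 2 Ag⁺(aq) + Fe(s) → 2 Ag(s) + Fe²⁺(aq)
Q = [Fe²⁺] / ([Ag⁺]^2); log Q = -1.846.
E = E° − (0.0592/n) log Q = +1.21 − (0.0592/2)(-1.846) = +1.265 V.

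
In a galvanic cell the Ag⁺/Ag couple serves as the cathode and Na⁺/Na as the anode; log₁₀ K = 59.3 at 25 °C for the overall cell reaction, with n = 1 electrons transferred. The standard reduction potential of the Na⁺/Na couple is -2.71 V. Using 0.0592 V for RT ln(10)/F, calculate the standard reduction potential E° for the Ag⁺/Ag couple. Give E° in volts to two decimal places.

E°cell = (0.0592/n)·log K = (0.0592/1)(59.3) = +3.511 V.
Since Ag⁺/Ag is the cathode and Na⁺/Na the anode, E°cell = E°(Ag⁺/Ag) − E°(Na⁺/Na).
So E°(Ag⁺/Ag) = E°cell + E°(Na⁺/Na) = +3.511 + (-2.71) = +0.80 V.

+0.80 V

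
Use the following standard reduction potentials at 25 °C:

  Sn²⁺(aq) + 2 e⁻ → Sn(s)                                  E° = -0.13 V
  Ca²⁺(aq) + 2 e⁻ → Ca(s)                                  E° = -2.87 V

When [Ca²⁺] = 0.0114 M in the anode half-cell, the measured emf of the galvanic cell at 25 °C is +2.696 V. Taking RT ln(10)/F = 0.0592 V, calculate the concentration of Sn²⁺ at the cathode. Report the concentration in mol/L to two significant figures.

Sn²⁺/Sn is the cathode, Ca²⁺/Ca the anode: E°cell = +2.74 V, n = 2.
Overall reaction: Sn²⁺(aq) + Ca(s) → Sn(s) + Ca²⁺(aq); Q = [Ca²⁺]^1/[Sn²⁺]^1.
From E = E° − (0.0592/n) log Q: log Q = (E° − E)·n/0.0592 = (+2.74 − (+2.696))·2/0.0592 = 1.4865.
So 1·log[Sn²⁺] = 1·log(0.0114) − log Q = -1.9431 − (1.4865) = -3.4296; [Sn²⁺] = 10^(-3.4296) ≈ 0.00037 M.

0.00037 M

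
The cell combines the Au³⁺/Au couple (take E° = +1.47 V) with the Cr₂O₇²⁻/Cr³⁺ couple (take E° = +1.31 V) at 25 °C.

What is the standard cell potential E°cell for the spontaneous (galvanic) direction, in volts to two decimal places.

+0.16 V

The Au³⁺/Au couple has the higher reduction potential, so it is the cathode; Cr₂O₇²⁻/Cr³⁺ is oxidised at the anode.
E°cell = E°(cathode) − E°(anode) = (+1.47) − (+1.31) = +0.16 V.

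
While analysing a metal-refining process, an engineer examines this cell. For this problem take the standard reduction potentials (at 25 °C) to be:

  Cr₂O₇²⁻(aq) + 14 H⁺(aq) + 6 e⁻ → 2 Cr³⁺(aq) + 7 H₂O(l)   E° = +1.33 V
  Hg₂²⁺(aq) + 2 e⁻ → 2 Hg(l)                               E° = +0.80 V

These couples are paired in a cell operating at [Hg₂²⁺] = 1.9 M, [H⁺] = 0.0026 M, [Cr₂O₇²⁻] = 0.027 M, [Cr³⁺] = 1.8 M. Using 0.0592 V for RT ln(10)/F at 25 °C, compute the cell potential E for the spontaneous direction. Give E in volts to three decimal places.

Cr₂O₇²⁻/Cr³⁺ is the cathode (higher E°), Hg₂²⁺/Hg the anode: E°cell = +1.33 − (+0.80) = +0.53 V, n = 6.
Overall: Cr₂O₇²⁻(aq) + 14 H⁺(aq) + 6 Hg(l) → 2 Cr³⁺(aq) + 7 H₂O(l) + 3 Hg₂²⁺(aq)
Q = [Cr³⁺]^2·[Hg₂²⁺]^3 / ([Cr₂O₇²⁻]·[H⁺]^14); log Q = 39.106.
E = E° − (0.0592/n) log Q = +0.53 − (0.0592/6)(39.106) = +0.144 V.

+0.144 V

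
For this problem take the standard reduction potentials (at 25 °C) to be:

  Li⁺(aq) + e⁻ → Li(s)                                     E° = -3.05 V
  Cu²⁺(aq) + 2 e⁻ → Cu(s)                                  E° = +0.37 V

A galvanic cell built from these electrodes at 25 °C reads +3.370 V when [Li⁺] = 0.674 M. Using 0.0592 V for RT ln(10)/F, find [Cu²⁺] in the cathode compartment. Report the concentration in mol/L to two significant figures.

0.0093 M

Cu²⁺/Cu is the cathode, Li⁺/Li the anode: E°cell = +3.42 V, n = 2.
Overall reaction: Cu²⁺(aq) + 2 Li(s) → Cu(s) + 2 Li⁺(aq); Q = [Li⁺]^2/[Cu²⁺]^1.
From E = E° − (0.0592/n) log Q: log Q = (E° − E)·n/0.0592 = (+3.42 − (+3.370))·2/0.0592 = 1.6892.
So 1·log[Cu²⁺] = 2·log(0.674) − log Q = -0.3427 − (1.6892) = -2.0319; [Cu²⁺] = 10^(-2.0319) ≈ 0.0093 M.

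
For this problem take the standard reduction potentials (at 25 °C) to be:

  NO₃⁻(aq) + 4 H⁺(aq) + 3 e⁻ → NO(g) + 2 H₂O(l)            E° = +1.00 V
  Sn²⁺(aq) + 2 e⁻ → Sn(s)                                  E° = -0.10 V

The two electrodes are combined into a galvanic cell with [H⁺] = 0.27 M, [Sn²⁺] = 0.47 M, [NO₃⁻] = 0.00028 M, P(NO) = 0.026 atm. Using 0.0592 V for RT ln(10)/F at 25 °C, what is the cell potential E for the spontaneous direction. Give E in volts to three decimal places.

NO₃⁻/NO is the cathode (higher E°), Sn²⁺/Sn the anode: E°cell = +1.00 − (-0.10) = +1.10 V, n = 6.
Overall: 2 NO₃⁻(aq) + 8 H⁺(aq) + 3 Sn(s) → 2 NO(g) + 4 H₂O(l) + 3 Sn²⁺(aq)
Q = P(NO)^2·[Sn²⁺]^3 / ([NO₃⁻]^2·[H⁺]^8); log Q = 7.501.
E = E° − (0.0592/n) log Q = +1.10 − (0.0592/6)(7.501) = +1.026 V.

+1.026 V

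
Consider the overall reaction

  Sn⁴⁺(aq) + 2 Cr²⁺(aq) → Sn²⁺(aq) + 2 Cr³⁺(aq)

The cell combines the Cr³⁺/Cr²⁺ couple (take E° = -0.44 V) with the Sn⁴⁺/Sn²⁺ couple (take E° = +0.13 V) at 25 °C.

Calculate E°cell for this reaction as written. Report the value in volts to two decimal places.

+0.57 V

The Sn⁴⁺/Sn²⁺ couple has the higher reduction potential, so it is the cathode; Cr³⁺/Cr²⁺ is oxidised at the anode.
E°cell = E°(cathode) − E°(anode) = (+0.13) − (-0.44) = +0.57 V.
Since E°cell > 0, the reaction is spontaneous under standard conditions.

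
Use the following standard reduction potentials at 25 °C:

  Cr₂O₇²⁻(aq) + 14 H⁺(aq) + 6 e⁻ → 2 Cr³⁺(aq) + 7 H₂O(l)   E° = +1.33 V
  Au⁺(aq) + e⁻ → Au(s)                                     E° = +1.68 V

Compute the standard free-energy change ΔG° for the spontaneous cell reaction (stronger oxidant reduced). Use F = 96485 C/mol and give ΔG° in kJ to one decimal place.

-202.6 kJ

Au⁺/Au (E° = +1.68 V) is the cathode; Cr₂O₇²⁻/Cr³⁺ (E° = +1.33 V) is the anode, so E°cell = +0.35 V.
Balancing electrons gives n = 6 (lcm of 1 and 6).
ΔG° = −nFE° = −(6)(96485)(+0.35) = -202,618 J = -202.6 kJ.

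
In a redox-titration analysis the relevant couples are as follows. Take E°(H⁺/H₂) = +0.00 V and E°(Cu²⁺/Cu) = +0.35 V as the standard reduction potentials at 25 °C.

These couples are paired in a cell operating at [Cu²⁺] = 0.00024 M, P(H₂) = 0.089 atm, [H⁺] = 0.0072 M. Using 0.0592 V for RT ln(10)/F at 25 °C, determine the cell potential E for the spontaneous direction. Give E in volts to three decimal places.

+0.339 V

Cu²⁺/Cu is the cathode (higher E°), H⁺/H₂ the anode: E°cell = +0.35 − (+0.00) = +0.35 V, n = 2.
Overall: Cu²⁺(aq) + H₂(g) → Cu(s) + 2 H⁺(aq)
Q = [H⁺]^2 / ([Cu²⁺]·P(H₂)); log Q = 0.385.
E = E° − (0.0592/n) log Q = +0.35 − (0.0592/2)(0.385) = +0.339 V.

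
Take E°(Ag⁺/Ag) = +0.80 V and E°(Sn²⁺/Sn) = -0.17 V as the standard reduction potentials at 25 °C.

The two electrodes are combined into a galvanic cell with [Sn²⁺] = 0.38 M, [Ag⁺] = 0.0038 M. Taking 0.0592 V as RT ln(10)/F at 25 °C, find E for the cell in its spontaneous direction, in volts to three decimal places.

Ag⁺/Ag is the cathode (higher E°), Sn²⁺/Sn the anode: E°cell = +0.80 − (-0.17) = +0.97 V, n = 2.
Overall: 2 Ag⁺(aq) + Sn(s) → 2 Ag(s) + Sn²⁺(aq)
Q = [Sn²⁺] / ([Ag⁺]^2); log Q = 4.420.
E = E° − (0.0592/n) log Q = +0.97 − (0.0592/2)(4.420) = +0.839 V.

+0.839 V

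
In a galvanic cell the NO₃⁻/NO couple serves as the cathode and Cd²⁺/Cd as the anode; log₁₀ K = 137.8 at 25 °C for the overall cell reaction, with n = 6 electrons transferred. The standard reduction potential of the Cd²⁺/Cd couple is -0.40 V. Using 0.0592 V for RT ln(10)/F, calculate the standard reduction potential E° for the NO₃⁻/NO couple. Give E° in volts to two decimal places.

E°cell = (0.0592/n)·log K = (0.0592/6)(137.8) = +1.360 V.
Since NO₃⁻/NO is the cathode and Cd²⁺/Cd the anode, E°cell = E°(NO₃⁻/NO) − E°(Cd²⁺/Cd).
So E°(NO₃⁻/NO) = E°cell + E°(Cd²⁺/Cd) = +1.360 + (-0.40) = +0.96 V.

+0.96 V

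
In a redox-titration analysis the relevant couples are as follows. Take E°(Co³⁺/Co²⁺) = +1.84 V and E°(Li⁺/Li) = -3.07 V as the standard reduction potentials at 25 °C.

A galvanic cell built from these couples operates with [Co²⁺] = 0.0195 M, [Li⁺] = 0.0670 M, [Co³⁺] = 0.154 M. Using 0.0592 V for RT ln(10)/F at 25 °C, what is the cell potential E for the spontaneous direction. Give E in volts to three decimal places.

+5.033 V

Co³⁺/Co²⁺ is the cathode (higher E°), Li⁺/Li the anode: E°cell = +1.84 − (-3.07) = +4.91 V, n = 1.
Overall: Co³⁺(aq) + Li(s) → Co²⁺(aq) + Li⁺(aq)
Q = [Co²⁺]·[Li⁺] / ([Co³⁺]); log Q = -2.071.
E = E° − (0.0592/n) log Q = +4.91 − (0.0592/1)(-2.071) = +5.033 V.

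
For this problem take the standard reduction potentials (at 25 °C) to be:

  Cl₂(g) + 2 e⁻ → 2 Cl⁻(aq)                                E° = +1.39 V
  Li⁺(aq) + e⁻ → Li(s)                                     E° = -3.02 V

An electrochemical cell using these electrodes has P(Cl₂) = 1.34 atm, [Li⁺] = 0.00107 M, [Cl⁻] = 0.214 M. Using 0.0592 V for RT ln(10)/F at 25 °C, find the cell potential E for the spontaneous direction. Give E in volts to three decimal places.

+4.629 V

Cl₂/Cl⁻ is the cathode (higher E°), Li⁺/Li the anode: E°cell = +1.39 − (-3.02) = +4.41 V, n = 2.
Overall: Cl₂(g) + 2 Li(s) → 2 Cl⁻(aq) + 2 Li⁺(aq)
Q = [Cl⁻]^2·[Li⁺]^2 / (P(Cl₂)); log Q = -7.408.
E = E° − (0.0592/n) log Q = +4.41 − (0.0592/2)(-7.408) = +4.629 V.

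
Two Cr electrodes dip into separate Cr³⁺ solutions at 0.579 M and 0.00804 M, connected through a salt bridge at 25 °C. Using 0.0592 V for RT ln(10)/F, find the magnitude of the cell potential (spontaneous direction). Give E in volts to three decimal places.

For a concentration cell E°cell = 0. The 0.579 M side is the cathode (reduction is favoured where [Cr³⁺] is higher).
With n = 3, E = −(0.0592/3) log([Cr³⁺]ₐₙ/[Cr³⁺]꜀ₐₜ) = −(0.0592/3) log(0.00804/0.579) = −(0.0592/3)(-1.857) = +0.037 V.

+0.037 V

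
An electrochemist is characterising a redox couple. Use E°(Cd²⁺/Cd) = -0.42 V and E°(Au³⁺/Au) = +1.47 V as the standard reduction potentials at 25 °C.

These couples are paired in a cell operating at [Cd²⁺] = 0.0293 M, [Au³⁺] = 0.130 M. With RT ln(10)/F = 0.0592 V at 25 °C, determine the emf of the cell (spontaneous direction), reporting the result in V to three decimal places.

Au³⁺/Au is the cathode (higher E°), Cd²⁺/Cd the anode: E°cell = +1.47 − (-0.42) = +1.89 V, n = 6.
Overall: 2 Au³⁺(aq) + 3 Cd(s) → 2 Au(s) + 3 Cd²⁺(aq)
Q = [Cd²⁺]^3 / ([Au³⁺]^2); log Q = -2.827.
E = E° − (0.0592/n) log Q = +1.89 − (0.0592/6)(-2.827) = +1.918 V.

+1.918 V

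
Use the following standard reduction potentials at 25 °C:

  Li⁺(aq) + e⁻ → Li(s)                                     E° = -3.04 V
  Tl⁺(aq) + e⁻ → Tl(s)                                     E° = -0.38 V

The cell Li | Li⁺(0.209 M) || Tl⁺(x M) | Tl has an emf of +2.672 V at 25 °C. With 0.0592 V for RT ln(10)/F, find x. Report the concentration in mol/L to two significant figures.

Tl⁺/Tl is the cathode, Li⁺/Li the anode: E°cell = +2.66 V, n = 1.
Overall reaction: Tl⁺(aq) + Li(s) → Tl(s) + Li⁺(aq); Q = [Li⁺]^1/[Tl⁺]^1.
From E = E° − (0.0592/n) log Q: log Q = (E° − E)·n/0.0592 = (+2.66 − (+2.672))·1/0.0592 = -0.2027.
So 1·log[Tl⁺] = 1·log(0.209) − log Q = -0.6799 − (-0.2027) = -0.4772; [Tl⁺] = 10^(-0.4772) ≈ 0.33 M.

0.33 M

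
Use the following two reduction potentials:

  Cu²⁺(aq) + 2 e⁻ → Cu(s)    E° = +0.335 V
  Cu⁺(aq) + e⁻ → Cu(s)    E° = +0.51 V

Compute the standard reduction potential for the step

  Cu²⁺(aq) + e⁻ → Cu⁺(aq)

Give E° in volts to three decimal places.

Sequential free energies add, so n₃E°₃ = n₁E°₁ + n₂E°₂.
With n₃ = 2, and the known step contributing 1×(+0.51) V, the unknown satisfies 1·E° = 2×(+0.335) − 1×(+0.51) = +0.160.
E° = +0.160 / 1 = +0.160 V.

+0.160 V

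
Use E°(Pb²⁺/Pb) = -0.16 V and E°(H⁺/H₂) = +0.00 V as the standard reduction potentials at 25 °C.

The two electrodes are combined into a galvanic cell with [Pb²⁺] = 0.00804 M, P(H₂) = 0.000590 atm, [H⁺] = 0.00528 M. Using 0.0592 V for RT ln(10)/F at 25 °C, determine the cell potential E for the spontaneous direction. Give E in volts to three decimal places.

+0.183 V

H⁺/H₂ is the cathode (higher E°), Pb²⁺/Pb the anode: E°cell = +0.00 − (-0.16) = +0.16 V, n = 2.
Overall: 2 H⁺(aq) + Pb(s) → H₂(g) + Pb²⁺(aq)
Q = P(H₂)·[Pb²⁺] / ([H⁺]^2); log Q = -0.769.
E = E° − (0.0592/n) log Q = +0.16 − (0.0592/2)(-0.769) = +0.183 V.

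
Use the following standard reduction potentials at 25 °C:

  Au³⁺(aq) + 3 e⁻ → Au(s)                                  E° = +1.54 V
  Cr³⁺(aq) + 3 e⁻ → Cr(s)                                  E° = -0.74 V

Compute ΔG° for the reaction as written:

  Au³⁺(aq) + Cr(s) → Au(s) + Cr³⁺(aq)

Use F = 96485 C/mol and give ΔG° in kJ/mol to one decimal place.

-660.0 kJ/mol

As written, Au³⁺/Au is reduced (cathode) and Cr³⁺/Cr is oxidised (anode), so E°cell = (+1.54) − (-0.74) = +2.28 V.
Balancing electrons gives n = 3.
ΔG° = −nFE° = −(3)(96485)(+2.28) = -659,957 J = -660.0 kJ/mol.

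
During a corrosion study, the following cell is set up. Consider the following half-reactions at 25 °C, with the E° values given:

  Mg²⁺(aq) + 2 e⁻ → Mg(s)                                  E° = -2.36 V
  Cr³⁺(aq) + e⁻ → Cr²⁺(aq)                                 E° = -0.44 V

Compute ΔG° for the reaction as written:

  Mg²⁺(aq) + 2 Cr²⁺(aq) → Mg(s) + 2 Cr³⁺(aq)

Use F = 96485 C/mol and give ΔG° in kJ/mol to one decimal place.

As written, Mg²⁺/Mg is reduced (cathode) and Cr³⁺/Cr²⁺ is oxidised (anode), so E°cell = (-2.36) − (-0.44) = -1.92 V.
Balancing electrons gives n = 2.
ΔG° = −nFE° = −(2)(96485)(-1.92) = 370,502 J = +370.5 kJ/mol.

+370.5 kJ/mol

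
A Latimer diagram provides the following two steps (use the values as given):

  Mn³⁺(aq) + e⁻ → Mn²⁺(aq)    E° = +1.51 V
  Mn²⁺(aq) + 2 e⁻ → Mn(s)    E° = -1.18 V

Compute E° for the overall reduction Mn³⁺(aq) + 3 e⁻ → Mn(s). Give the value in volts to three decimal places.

Since ΔG° = −nFE° is additive over sequential reductions, n₃E°₃ = n₁E°₁ + n₂E°₂.
E°₃ = (1×+1.51 + 2×-1.18) / 3 = (-0.850) / 3 = -0.283 V.

-0.283 V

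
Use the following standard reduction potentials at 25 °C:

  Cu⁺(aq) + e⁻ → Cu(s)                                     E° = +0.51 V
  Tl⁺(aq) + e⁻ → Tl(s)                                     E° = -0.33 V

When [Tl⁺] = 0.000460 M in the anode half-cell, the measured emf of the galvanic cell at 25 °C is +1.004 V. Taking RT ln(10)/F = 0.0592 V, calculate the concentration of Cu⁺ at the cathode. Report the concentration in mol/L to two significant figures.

0.27 M

Cu⁺/Cu is the cathode, Tl⁺/Tl the anode: E°cell = +0.84 V, n = 1.
Overall reaction: Cu⁺(aq) + Tl(s) → Cu(s) + Tl⁺(aq); Q = [Tl⁺]^1/[Cu⁺]^1.
From E = E° − (0.0592/n) log Q: log Q = (E° − E)·n/0.0592 = (+0.84 − (+1.004))·1/0.0592 = -2.7703.
So 1·log[Cu⁺] = 1·log(0.00046) − log Q = -3.3372 − (-2.7703) = -0.5669; [Cu⁺] = 10^(-0.5669) ≈ 0.27 M.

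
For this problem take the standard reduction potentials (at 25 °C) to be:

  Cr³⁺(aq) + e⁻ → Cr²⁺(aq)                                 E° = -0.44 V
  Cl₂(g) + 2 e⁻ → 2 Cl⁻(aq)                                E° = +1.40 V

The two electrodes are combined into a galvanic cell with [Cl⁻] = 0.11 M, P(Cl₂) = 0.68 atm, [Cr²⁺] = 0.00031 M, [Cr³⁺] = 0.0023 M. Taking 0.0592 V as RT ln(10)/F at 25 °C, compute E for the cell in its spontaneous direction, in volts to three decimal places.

+1.840 V

Cl₂/Cl⁻ is the cathode (higher E°), Cr³⁺/Cr²⁺ the anode: E°cell = +1.40 − (-0.44) = +1.84 V, n = 2.
Overall: Cl₂(g) + 2 Cr²⁺(aq) → 2 Cl⁻(aq) + 2 Cr³⁺(aq)
Q = [Cl⁻]^2·[Cr³⁺]^2 / (P(Cl₂)·[Cr²⁺]^2); log Q = -0.009.
E = E° − (0.0592/n) log Q = +1.84 − (0.0592/2)(-0.009) = +1.840 V.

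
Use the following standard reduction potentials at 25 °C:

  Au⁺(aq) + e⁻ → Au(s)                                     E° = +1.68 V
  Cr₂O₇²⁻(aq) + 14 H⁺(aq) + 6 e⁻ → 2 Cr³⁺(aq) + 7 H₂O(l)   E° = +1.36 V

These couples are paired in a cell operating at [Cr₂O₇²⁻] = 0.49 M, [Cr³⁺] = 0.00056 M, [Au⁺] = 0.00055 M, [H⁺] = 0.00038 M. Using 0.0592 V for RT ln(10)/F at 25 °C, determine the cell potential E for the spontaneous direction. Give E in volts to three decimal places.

Au⁺/Au is the cathode (higher E°), Cr₂O₇²⁻/Cr³⁺ the anode: E°cell = +1.68 − (+1.36) = +0.32 V, n = 6.
Overall: 6 Au⁺(aq) + 2 Cr³⁺(aq) + 7 H₂O(l) → 6 Au(s) + Cr₂O₇²⁻(aq) + 14 H⁺(aq)
Q = [Cr₂O₇²⁻]·[H⁺]^14 / ([Au⁺]^6·[Cr³⁺]^2); log Q = -22.131.
E = E° − (0.0592/n) log Q = +0.32 − (0.0592/6)(-22.131) = +0.538 V.

+0.538 V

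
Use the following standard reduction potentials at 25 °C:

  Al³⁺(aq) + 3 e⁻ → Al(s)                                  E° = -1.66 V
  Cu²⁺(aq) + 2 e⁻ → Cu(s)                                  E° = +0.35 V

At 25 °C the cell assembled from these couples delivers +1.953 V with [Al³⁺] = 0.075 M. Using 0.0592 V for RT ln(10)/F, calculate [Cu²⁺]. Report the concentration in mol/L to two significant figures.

0.0021 M

Cu²⁺/Cu is the cathode, Al³⁺/Al the anode: E°cell = +2.01 V, n = 6.
Overall reaction: 3 Cu²⁺(aq) + 2 Al(s) → 3 Cu(s) + 2 Al³⁺(aq); Q = [Al³⁺]^2/[Cu²⁺]^3.
From E = E° − (0.0592/n) log Q: log Q = (E° − E)·n/0.0592 = (+2.01 − (+1.953))·6/0.0592 = 5.7770.
So 3·log[Cu²⁺] = 2·log(0.075) − log Q = -2.2499 − (5.7770) = -8.0269; log[Cu²⁺] = -8.0269 / 3 = -2.6756; [Cu²⁺] = 10^(-2.6756) ≈ 0.0021 M.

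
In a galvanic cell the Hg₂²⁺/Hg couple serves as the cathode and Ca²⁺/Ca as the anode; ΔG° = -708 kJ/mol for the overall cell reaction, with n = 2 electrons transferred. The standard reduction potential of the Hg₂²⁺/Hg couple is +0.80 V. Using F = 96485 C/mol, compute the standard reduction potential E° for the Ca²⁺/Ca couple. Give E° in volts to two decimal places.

-2.87 V

E°cell = −ΔG°/(nF) = −(-708×10³)/((2)(96485)) = +3.669 V.
Since Hg₂²⁺/Hg is the cathode and Ca²⁺/Ca the anode, E°cell = E°(Hg₂²⁺/Hg) − E°(Ca²⁺/Ca).
So E°(Ca²⁺/Ca) = E°(Hg₂²⁺/Hg) − E°cell = (+0.80) − (+3.669) = -2.87 V.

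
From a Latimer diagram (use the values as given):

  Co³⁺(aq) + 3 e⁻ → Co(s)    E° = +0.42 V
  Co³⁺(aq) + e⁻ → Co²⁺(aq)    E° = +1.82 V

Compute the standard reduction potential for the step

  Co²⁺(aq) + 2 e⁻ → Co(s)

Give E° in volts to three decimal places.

-0.280 V

Sequential free energies add, so n₃E°₃ = n₁E°₁ + n₂E°₂.
With n₃ = 3, and the known step contributing 1×(+1.82) V, the unknown satisfies 2·E° = 3×(+0.42) − 1×(+1.82) = -0.560.
E° = -0.560 / 2 = -0.280 V.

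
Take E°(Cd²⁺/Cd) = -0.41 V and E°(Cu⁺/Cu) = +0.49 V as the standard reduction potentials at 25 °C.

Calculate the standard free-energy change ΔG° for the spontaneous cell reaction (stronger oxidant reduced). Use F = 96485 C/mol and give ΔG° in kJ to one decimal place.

Cu⁺/Cu (E° = +0.49 V) is the cathode; Cd²⁺/Cd (E° = -0.41 V) is the anode, so E°cell = +0.90 V.
Balancing electrons gives n = 2 (lcm of 1 and 2).
ΔG° = −nFE° = −(2)(96485)(+0.90) = -173,673 J = -173.7 kJ.

-173.7 kJ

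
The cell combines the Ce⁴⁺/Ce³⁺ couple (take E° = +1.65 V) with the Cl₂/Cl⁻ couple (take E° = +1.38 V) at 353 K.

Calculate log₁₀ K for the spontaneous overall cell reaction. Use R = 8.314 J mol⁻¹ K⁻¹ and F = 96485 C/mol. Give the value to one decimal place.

Cathode: Ce⁴⁺/Ce³⁺; anode: Cl₂/Cl⁻. E°cell = (+1.65) − (+1.38) = +0.27 V, with n = 2.
ΔG° = −nFE° = −RT ln K, so ln K = nFE°/(RT) = (2)(96485)(+0.27) / ((8.314)(353)) = 17.753.
log₁₀ K = 17.753 / ln 10 = 7.7.

7.7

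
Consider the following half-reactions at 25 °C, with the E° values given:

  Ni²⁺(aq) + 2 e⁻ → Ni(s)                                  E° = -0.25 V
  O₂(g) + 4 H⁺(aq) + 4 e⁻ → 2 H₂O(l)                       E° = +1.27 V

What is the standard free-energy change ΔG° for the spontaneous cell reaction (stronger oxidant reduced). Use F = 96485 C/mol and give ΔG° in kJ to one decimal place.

O₂/H₂O (E° = +1.27 V) is the cathode; Ni²⁺/Ni (E° = -0.25 V) is the anode, so E°cell = +1.52 V.
Balancing electrons gives n = 4 (lcm of 4 and 2).
ΔG° = −nFE° = −(4)(96485)(+1.52) = -586,629 J = -586.6 kJ.

-586.6 kJ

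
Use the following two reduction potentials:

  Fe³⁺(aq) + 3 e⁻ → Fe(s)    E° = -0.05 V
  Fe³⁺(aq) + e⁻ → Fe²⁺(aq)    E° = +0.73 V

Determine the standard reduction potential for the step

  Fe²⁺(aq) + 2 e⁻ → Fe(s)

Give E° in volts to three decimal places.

-0.440 V

Sequential free energies add, so n₃E°₃ = n₁E°₁ + n₂E°₂.
With n₃ = 3, and the known step contributing 1×(+0.73) V, the unknown satisfies 2·E° = 3×(-0.05) − 1×(+0.73) = -0.880.
E° = -0.880 / 2 = -0.440 V.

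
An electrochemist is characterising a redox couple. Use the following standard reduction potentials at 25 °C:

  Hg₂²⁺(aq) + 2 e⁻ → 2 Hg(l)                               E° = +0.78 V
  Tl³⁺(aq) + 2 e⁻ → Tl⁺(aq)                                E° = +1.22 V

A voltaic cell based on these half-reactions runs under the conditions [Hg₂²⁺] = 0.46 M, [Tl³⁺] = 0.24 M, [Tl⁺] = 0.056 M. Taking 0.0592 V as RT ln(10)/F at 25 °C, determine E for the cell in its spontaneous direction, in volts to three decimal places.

Tl³⁺/Tl⁺ is the cathode (higher E°), Hg₂²⁺/Hg the anode: E°cell = +1.22 − (+0.78) = +0.44 V, n = 2.
Overall: Tl³⁺(aq) + 2 Hg(l) → Tl⁺(aq) + Hg₂²⁺(aq)
Q = [Tl⁺]·[Hg₂²⁺] / ([Tl³⁺]); log Q = -0.969.
E = E° − (0.0592/n) log Q = +0.44 − (0.0592/2)(-0.969) = +0.469 V.

+0.469 V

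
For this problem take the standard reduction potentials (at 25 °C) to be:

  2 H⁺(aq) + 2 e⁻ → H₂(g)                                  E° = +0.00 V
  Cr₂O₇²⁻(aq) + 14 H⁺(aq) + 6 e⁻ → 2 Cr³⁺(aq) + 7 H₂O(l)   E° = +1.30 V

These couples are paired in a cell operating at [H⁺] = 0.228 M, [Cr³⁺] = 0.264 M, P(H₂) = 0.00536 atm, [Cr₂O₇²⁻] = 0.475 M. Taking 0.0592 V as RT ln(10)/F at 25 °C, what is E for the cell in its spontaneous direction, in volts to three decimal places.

Cr₂O₇²⁻/Cr³⁺ is the cathode (higher E°), H⁺/H₂ the anode: E°cell = +1.30 − (+0.00) = +1.30 V, n = 6.
Overall: Cr₂O₇²⁻(aq) + 8 H⁺(aq) + 3 H₂(g) → 2 Cr³⁺(aq) + 7 H₂O(l)
Q = [Cr³⁺]^2 / ([Cr₂O₇²⁻]·[H⁺]^8·P(H₂)^3); log Q = 11.116.
E = E° − (0.0592/n) log Q = +1.30 − (0.0592/6)(11.116) = +1.190 V.

+1.190 V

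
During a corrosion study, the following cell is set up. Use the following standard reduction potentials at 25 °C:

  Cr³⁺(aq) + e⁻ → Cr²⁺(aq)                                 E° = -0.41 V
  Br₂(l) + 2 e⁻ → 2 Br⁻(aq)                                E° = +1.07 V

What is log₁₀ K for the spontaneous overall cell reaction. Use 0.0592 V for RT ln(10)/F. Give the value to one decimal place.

50.0

Cathode: Br₂/Br⁻; anode: Cr³⁺/Cr²⁺. E°cell = +1.48 V, n = 2.
log K = nE°cell / 0.0592 = (2)(+1.48) / 0.0592 = 50.0.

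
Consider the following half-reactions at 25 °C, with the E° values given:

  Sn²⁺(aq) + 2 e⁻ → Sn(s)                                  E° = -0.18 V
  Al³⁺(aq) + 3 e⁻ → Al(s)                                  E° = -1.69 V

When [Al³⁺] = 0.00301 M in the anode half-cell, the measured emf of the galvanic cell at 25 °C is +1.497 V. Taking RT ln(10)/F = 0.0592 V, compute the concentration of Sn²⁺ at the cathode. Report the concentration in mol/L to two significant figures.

0.0076 M

Sn²⁺/Sn is the cathode, Al³⁺/Al the anode: E°cell = +1.51 V, n = 6.
Overall reaction: 3 Sn²⁺(aq) + 2 Al(s) → 3 Sn(s) + 2 Al³⁺(aq); Q = [Al³⁺]^2/[Sn²⁺]^3.
From E = E° − (0.0592/n) log Q: log Q = (E° − E)·n/0.0592 = (+1.51 − (+1.497))·6/0.0592 = 1.3176.
So 3·log[Sn²⁺] = 2·log(0.00301) − log Q = -5.0429 − (1.3176) = -6.3605; log[Sn²⁺] = -6.3605 / 3 = -2.1202; [Sn²⁺] = 10^(-2.1202) ≈ 0.0076 M.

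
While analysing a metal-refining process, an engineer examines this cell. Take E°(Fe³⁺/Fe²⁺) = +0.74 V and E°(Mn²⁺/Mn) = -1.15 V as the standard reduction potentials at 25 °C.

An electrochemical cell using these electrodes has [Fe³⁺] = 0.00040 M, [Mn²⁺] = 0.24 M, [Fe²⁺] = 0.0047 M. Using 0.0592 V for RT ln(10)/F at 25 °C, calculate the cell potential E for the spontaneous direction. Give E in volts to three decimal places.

Fe³⁺/Fe²⁺ is the cathode (higher E°), Mn²⁺/Mn the anode: E°cell = +0.74 − (-1.15) = +1.89 V, n = 2.
Overall: 2 Fe³⁺(aq) + Mn(s) → 2 Fe²⁺(aq) + Mn²⁺(aq)
Q = [Fe²⁺]^2·[Mn²⁺] / ([Fe³⁺]^2); log Q = 1.520.
E = E° − (0.0592/n) log Q = +1.89 − (0.0592/2)(1.520) = +1.845 V.

+1.845 V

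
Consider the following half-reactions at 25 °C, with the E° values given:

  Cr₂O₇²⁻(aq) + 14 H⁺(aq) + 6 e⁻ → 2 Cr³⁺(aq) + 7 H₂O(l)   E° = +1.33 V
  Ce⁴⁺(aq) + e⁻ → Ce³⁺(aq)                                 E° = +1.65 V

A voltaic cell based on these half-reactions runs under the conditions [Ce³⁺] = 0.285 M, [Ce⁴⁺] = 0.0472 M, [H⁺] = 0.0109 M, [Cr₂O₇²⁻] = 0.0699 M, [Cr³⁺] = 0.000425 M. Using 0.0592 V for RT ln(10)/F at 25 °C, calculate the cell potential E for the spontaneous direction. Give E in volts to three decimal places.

+0.490 V

Ce⁴⁺/Ce³⁺ is the cathode (higher E°), Cr₂O₇²⁻/Cr³⁺ the anode: E°cell = +1.65 − (+1.33) = +0.32 V, n = 6.
Overall: 6 Ce⁴⁺(aq) + 2 Cr³⁺(aq) + 7 H₂O(l) → 6 Ce³⁺(aq) + Cr₂O₇²⁻(aq) + 14 H⁺(aq)
Q = [Ce³⁺]^6·[Cr₂O₇²⁻]·[H⁺]^14 / ([Ce⁴⁺]^6·[Cr³⁺]^2); log Q = -17.203.
E = E° − (0.0592/n) log Q = +0.32 − (0.0592/6)(-17.203) = +0.490 V.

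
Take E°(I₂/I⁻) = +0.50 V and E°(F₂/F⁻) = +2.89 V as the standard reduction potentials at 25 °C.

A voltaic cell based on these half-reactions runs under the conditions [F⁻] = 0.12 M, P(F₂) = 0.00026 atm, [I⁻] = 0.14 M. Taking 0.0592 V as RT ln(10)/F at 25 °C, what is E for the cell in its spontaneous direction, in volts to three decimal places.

+2.288 V

F₂/F⁻ is the cathode (higher E°), I₂/I⁻ the anode: E°cell = +2.89 − (+0.50) = +2.39 V, n = 2.
Overall: F₂(g) + 2 I⁻(aq) → 2 F⁻(aq) + I₂(s)
Q = [F⁻]^2 / (P(F₂)·[I⁻]^2); log Q = 3.451.
E = E° − (0.0592/n) log Q = +2.39 − (0.0592/2)(3.451) = +2.288 V.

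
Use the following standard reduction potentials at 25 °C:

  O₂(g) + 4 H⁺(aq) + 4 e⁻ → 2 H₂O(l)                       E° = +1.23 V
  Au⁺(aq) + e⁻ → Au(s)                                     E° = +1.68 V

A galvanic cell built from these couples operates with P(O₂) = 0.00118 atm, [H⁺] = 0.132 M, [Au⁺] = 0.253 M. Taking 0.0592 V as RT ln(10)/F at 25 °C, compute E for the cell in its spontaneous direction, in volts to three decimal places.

Au⁺/Au is the cathode (higher E°), O₂/H₂O the anode: E°cell = +1.68 − (+1.23) = +0.45 V, n = 4.
Overall: 4 Au⁺(aq) + 2 H₂O(l) → 4 Au(s) + O₂(g) + 4 H⁺(aq)
Q = P(O₂)·[H⁺]^4 / ([Au⁺]^4); log Q = -4.058.
E = E° − (0.0592/n) log Q = +0.45 − (0.0592/4)(-4.058) = +0.510 V.

+0.510 V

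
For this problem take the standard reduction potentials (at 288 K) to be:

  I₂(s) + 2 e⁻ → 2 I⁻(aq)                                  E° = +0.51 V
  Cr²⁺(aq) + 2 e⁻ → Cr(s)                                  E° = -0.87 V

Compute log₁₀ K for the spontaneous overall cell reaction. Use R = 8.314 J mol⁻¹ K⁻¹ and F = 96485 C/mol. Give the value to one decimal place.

48.3

Cathode: I₂/I⁻; anode: Cr²⁺/Cr. E°cell = (+0.51) − (-0.87) = +1.38 V, with n = 2.
ΔG° = −nFE° = −RT ln K, so ln K = nFE°/(RT) = (2)(96485)(+1.38) / ((8.314)(288)) = 111.216.
log₁₀ K = 111.216 / ln 10 = 48.3.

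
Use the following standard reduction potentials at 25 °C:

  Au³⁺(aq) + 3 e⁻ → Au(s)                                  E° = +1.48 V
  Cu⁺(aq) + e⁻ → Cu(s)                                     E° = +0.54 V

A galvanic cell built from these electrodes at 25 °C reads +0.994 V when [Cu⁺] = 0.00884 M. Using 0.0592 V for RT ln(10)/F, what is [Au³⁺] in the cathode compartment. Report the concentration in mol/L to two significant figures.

Au³⁺/Au is the cathode, Cu⁺/Cu the anode: E°cell = +0.94 V, n = 3.
Overall reaction: Au³⁺(aq) + 3 Cu(s) → Au(s) + 3 Cu⁺(aq); Q = [Cu⁺]^3/[Au³⁺]^1.
From E = E° − (0.0592/n) log Q: log Q = (E° − E)·n/0.0592 = (+0.94 − (+0.994))·3/0.0592 = -2.7365.
So 1·log[Au³⁺] = 3·log(0.00884) − log Q = -6.1606 − (-2.7365) = -3.4241; [Au³⁺] = 10^(-3.4241) ≈ 0.00038 M.

0.00038 M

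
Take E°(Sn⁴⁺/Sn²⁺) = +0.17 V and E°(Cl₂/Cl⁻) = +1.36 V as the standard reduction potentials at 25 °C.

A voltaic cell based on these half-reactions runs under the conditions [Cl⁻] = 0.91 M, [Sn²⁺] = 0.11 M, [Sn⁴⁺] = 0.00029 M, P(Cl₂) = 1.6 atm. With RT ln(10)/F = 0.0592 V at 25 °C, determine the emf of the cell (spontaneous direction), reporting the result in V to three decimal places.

+1.275 V

Cl₂/Cl⁻ is the cathode (higher E°), Sn⁴⁺/Sn²⁺ the anode: E°cell = +1.36 − (+0.17) = +1.19 V, n = 2.
Overall: Cl₂(g) + Sn²⁺(aq) → 2 Cl⁻(aq) + Sn⁴⁺(aq)
Q = [Cl⁻]^2·[Sn⁴⁺] / (P(Cl₂)·[Sn²⁺]); log Q = -2.865.
E = E° − (0.0592/n) log Q = +1.19 − (0.0592/2)(-2.865) = +1.275 V.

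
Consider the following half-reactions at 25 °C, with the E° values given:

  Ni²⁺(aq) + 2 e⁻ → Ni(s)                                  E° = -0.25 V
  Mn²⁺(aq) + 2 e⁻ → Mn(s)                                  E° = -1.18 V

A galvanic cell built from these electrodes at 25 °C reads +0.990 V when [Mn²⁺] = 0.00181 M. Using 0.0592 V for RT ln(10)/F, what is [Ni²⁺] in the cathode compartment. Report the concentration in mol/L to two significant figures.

0.19 M

Ni²⁺/Ni is the cathode, Mn²⁺/Mn the anode: E°cell = +0.93 V, n = 2.
Overall reaction: Ni²⁺(aq) + Mn(s) → Ni(s) + Mn²⁺(aq); Q = [Mn²⁺]^1/[Ni²⁺]^1.
From E = E° − (0.0592/n) log Q: log Q = (E° − E)·n/0.0592 = (+0.93 − (+0.990))·2/0.0592 = -2.0270.
So 1·log[Ni²⁺] = 1·log(0.00181) − log Q = -2.7423 − (-2.0270) = -0.7153; [Ni²⁺] = 10^(-0.7153) ≈ 0.19 M.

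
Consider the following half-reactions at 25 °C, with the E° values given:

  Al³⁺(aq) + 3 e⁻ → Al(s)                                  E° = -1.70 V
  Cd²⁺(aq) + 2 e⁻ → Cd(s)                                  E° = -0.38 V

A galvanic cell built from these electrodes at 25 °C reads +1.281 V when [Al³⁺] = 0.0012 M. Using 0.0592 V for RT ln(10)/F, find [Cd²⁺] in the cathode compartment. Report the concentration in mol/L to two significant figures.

Cd²⁺/Cd is the cathode, Al³⁺/Al the anode: E°cell = +1.32 V, n = 6.
Overall reaction: 3 Cd²⁺(aq) + 2 Al(s) → 3 Cd(s) + 2 Al³⁺(aq); Q = [Al³⁺]^2/[Cd²⁺]^3.
From E = E° − (0.0592/n) log Q: log Q = (E° − E)·n/0.0592 = (+1.32 − (+1.281))·6/0.0592 = 3.9527.
So 3·log[Cd²⁺] = 2·log(0.0012) − log Q = -5.8416 − (3.9527) = -9.7943; log[Cd²⁺] = -9.7943 / 3 = -3.2648; [Cd²⁺] = 10^(-3.2648) ≈ 0.00054 M.

0.00054 M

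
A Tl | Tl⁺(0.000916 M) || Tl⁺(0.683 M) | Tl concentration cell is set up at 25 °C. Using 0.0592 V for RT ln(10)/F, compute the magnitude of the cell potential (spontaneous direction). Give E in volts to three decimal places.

For a concentration cell E°cell = 0. The 0.683 M side is the cathode (reduction is favoured where [Tl⁺] is higher).
With n = 1, E = −(0.0592/1) log([Tl⁺]ₐₙ/[Tl⁺]꜀ₐₜ) = −(0.0592/1) log(0.000916/0.683) = −(0.0592/1)(-2.873) = +0.170 V.

+0.170 V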